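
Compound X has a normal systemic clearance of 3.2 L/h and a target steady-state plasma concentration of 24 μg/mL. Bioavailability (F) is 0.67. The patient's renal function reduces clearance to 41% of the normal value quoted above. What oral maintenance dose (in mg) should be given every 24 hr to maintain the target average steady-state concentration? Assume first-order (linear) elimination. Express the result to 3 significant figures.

Patient clearance = 0.41 × 3.200 = 1.312 L/h
D = CL × Css × τ / F = 1.312 × 24 × 24 / 0.67 = 1128 mg

1130 mg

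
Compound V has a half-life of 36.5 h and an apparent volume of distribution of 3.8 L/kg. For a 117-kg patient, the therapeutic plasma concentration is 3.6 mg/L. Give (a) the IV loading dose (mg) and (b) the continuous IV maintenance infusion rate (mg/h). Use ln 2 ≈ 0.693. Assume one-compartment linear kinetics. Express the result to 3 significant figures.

(a) 1600 mg; (b) 30.4 mg/h

Total Vd = 3.8 × 117 = 444.6 L
LD = Vd × C = 444.6 × 3.6 = 1601 mg
CL = 0.693 × Vd / t½ = 0.693 × 444.6 / 36.5 = 8.441 L/h
Infusion rate = CL × Css = 8.441 × 3.6 = 30.39 mg/h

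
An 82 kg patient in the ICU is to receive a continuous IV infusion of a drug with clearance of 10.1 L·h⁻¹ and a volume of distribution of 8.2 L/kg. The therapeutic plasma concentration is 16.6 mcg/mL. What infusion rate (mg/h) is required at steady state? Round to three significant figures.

168 mg/h

Vd does not affect the maintenance rate; only clearance governs steady-state input.
R₀ = 10.10 × 16.6 = 167.7 mg/h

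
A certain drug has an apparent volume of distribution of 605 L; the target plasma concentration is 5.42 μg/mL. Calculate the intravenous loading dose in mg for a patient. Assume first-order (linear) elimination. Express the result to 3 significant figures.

3280 mg

The loading dose fills Vd to the target concentration.
LD = Vd × C = 605.0 × 5.420 = 3279 mg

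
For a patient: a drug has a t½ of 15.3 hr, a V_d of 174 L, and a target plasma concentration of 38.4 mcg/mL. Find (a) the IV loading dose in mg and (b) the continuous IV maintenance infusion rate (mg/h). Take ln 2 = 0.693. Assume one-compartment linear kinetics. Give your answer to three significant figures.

(a) 6680 mg; (b) 303 mg/h

LD = Vd × C = 174.0 × 38.4 = 6682 mg
CL = 0.693 × Vd / t½ = 0.693 × 174.0 / 15.3 = 7.881 L/h
Infusion rate = CL × Css = 7.881 × 38.4 = 302.6 mg/h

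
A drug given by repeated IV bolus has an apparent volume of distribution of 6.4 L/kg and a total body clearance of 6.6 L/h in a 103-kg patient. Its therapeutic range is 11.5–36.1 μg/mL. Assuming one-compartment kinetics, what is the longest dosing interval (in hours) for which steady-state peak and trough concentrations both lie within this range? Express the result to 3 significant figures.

Total Vd = 6.4 × 103 = 659.2 L
k = CL / Vd = 6.600 / 659.2 = 0.01001 h⁻¹
Between IV bolus doses, concentration decays as C = C₀·e^(−kτ), so C_peak/C_trough = e^(kτ).
τ_max = ln(C_peak/C_trough) / k = ln(36.1/11.5) / 0.01001 = 1.144 / 0.01001 = 114.3 h

114 h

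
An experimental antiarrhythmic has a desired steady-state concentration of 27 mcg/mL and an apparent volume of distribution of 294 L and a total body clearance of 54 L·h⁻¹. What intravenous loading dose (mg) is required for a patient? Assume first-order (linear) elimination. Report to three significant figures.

7940 mg

LD = Vd × C = 294.0 × 27.00 = 7938 mg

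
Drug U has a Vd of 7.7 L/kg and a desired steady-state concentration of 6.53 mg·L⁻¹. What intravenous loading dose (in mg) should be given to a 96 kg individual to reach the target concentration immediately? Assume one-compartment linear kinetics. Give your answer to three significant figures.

Vd(total) = 96 kg × 7.7 L/kg = 739.2 L
LD = Vd × C = 739.2 × 6.530 = 4827 mg

4830 mg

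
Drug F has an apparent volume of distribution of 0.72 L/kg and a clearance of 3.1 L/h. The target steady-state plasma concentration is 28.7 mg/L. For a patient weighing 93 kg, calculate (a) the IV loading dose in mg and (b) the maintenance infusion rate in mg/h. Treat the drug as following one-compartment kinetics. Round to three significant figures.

Total Vd = 0.72 × 93 = 66.96 L
LD = Vd · C_target = 66.96 × 28.7 = 1922 mg
Infusion rate = 3.100 L/h × 28.7 mg/L = 88.97 mg/h

(a) 1920 mg; (b) 89.0 mg/h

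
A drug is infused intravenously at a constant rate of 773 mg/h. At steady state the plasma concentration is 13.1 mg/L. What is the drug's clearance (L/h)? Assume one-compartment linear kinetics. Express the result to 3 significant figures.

59.0 L/h

At steady state, infusion rate = CL × Css, so CL = rate / Css.
CL = 773 / 13.1 = 59.01 L/h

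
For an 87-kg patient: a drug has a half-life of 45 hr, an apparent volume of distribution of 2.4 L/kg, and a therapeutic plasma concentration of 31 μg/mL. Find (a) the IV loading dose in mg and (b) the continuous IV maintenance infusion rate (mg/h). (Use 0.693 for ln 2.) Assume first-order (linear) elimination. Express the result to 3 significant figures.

Vd(total) = 87 kg × 2.4 L/kg = 208.8 L
LD = Vd × C = 208.8 × 31 = 6473 mg
CL = 0.693 × Vd / t½ = 0.693 × 208.8 / 45 = 3.216 L/h
Infusion rate = CL × Css = 3.216 × 31 = 99.70 mg/h

(a) 6470 mg; (b) 99.7 mg/h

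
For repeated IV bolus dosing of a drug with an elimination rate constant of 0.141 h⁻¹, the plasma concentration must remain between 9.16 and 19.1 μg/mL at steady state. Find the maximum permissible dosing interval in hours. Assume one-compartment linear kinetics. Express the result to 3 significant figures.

5.21 h

Between IV bolus doses, concentration decays as C = C₀·e^(−kτ), so C_peak/C_trough = e^(kτ).
τ_max = ln(C_peak/C_trough) / k = ln(19.1/9.16) / 0.1410 = 0.7348 / 0.1410 = 5.211 h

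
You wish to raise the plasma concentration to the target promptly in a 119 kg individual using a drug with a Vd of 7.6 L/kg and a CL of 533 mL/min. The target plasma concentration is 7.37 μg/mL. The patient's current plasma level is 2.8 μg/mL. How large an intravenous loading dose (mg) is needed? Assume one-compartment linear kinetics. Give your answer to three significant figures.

Total Vd = 7.6 × 119 = 904.4 L
Concentration deficit ΔC = 7.37 − 2.8 = 4.570 mg/L
LD = Vd × ΔC = 904.4 × 4.570 = 4133 mg

4130 mg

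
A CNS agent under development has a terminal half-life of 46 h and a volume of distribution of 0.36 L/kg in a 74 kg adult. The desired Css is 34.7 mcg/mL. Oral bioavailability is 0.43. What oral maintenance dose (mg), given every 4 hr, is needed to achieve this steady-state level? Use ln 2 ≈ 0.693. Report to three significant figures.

130 mg

Vd = 0.36 L/kg × 74 kg = 26.64 L
CL = ln 2 · Vd / t½ = 0.693 × 26.64 / 46 = 0.4013 L/h
D = CL × Css × τ / F = 0.4013 × 34.7 × 4 / 0.43 = 129.5 mg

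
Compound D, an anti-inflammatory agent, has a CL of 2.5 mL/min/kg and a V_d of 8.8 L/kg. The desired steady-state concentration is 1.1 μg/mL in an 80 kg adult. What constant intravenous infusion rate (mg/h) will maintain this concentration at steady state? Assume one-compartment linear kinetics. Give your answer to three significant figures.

13.2 mg/h

CL = 2.5 mL/min/kg × 80 kg = 200.0 mL/min = 200.0 × 60/1000 = 12.00 L/h
Infusion rate = CL · Css = 12.00 L/h × 1.1 mg/L = 13.20 mg/h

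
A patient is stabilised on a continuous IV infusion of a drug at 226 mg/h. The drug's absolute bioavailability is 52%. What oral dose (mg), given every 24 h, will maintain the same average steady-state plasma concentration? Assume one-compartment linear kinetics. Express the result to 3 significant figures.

10400 mg

To maintain the same Css, the systemic dosing rate must be unchanged: F·D/τ = infusion rate.
D = rate × τ / F = 226 × 24 / 0.52 = 10430 mg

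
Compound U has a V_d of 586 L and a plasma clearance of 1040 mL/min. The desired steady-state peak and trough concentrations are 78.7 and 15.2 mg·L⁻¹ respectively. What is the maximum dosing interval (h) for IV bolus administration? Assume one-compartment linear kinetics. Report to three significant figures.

15.4 h

CL = 1040 mL/min = 1040 × 0.06 = 62.40 L/h
k = CL / Vd = 62.40 / 586.0 = 0.1065 h⁻¹
Between IV bolus doses, concentration decays as C = C₀·e^(−kτ), so C_peak/C_trough = e^(kτ).
τ_max = ln(C_peak/C_trough) / k = ln(78.7/15.2) / 0.1065 = 1.644 / 0.1065 = 15.44 h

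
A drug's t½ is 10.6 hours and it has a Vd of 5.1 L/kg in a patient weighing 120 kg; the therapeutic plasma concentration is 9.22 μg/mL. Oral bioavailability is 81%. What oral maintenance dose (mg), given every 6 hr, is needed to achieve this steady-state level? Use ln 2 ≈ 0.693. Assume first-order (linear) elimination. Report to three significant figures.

Vd(total) = 120 kg × 5.1 L/kg = 612.0 L
CL = 0.693 × Vd / t½ = 0.693 × 612.0 / 10.6 = 40.01 L/h
D = CL × Css × τ / F = 40.01 × 9.22 × 6 / 0.81 = 2733 mg

2730 mg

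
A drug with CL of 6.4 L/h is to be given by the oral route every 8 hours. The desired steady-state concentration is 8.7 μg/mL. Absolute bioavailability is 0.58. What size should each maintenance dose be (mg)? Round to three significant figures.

D = CL × Css × τ / F = 6.400 × 8.7 × 8 / 0.58 = 768.0 mg

768 mg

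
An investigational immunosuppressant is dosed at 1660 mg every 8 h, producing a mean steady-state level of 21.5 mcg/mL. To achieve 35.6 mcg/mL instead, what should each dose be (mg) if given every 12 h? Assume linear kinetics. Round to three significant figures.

With linear kinetics, Css is proportional to dose rate (D/τ) at fixed clearance.
D₂ = D₁ × (Css,target / Css,current) × (τ₂/τ₁) = 1660 × (35.6/21.5) × (12/8) = 4123 mg

4120 mg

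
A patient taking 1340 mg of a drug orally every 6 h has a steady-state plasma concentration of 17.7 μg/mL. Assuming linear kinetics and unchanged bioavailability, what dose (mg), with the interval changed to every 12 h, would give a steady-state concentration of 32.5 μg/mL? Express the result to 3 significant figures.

4920 mg

For first-order elimination, Css ∝ F·D/(CL·τ); F and CL are unchanged, so Css ∝ D/τ.
D₂ = D₁ × (Css,target / Css,current) × (τ₂/τ₁) = 1340 × (32.5/17.7) × (12/6) = 4921 mg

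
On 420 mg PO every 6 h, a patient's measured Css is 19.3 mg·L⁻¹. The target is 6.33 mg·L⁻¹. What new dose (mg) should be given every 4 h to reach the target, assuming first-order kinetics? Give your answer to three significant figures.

For first-order elimination, Css ∝ F·D/(CL·τ); F and CL are unchanged, so Css ∝ D/τ.
D₂ = D₁ × (Css,target / Css,current) × (τ₂/τ₁) = 420 × (6.33/19.3) × (4/6) = 91.83 mg

91.8 mg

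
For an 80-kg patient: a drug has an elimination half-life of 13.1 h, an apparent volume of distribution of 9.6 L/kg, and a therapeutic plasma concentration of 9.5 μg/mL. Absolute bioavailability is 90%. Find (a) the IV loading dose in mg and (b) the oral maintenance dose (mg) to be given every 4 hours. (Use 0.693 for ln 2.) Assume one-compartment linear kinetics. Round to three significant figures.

(a) 7300 mg; (b) 1720 mg

Vd(total) = 80 kg × 9.6 L/kg = 768.0 L
LD = Vd × C = 768.0 × 9.5 = 7296 mg
CL = 0.693 × Vd / t½ = 0.693 × 768.0 / 13.1 = 40.63 L/h
D = CL × Css × τ / F = 40.63 × 9.5 × 4 / 0.9 = 1715 mg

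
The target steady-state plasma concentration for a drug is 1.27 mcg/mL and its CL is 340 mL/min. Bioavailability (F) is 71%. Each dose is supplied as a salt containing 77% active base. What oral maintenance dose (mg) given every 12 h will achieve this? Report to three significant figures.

Convert clearance: 340 mL/min × 60 min/h ÷ 1000 mL/L = 20.40 L/h
D = CL × Css × τ / F / S = 20.40 × 1.27 × 12 / 0.71 / 0.77 = 568.7 mg

569 mg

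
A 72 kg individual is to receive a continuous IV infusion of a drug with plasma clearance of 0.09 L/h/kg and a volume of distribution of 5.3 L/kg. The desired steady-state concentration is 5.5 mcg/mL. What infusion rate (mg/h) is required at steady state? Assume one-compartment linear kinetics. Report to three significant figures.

35.6 mg/h

CL = 0.09 L/h/kg × 72 kg = 6.480 L/h
R₀ = 6.480 × 5.5 = 35.64 mg/h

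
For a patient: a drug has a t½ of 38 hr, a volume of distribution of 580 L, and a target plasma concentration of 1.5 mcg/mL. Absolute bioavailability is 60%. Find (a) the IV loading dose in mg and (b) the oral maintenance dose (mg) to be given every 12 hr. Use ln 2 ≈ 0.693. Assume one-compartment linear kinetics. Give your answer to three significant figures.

LD = Vd × C = 580.0 × 1.5 = 870.0 mg
CL = 0.693 × Vd / t½ = 0.693 × 580.0 / 38 = 10.58 L/h
D = CL × Css × τ / F = 10.58 × 1.5 × 12 / 0.6 = 317.4 mg

(a) 870 mg; (b) 317 mg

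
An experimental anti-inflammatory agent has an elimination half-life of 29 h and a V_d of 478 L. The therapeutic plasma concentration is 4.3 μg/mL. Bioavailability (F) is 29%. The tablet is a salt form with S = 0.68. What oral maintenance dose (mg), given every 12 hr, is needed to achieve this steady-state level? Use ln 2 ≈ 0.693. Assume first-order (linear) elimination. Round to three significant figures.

k = 0.693/29 = 0.02390 h⁻¹, so CL = k·Vd = 0.02390 × 478.0 = 11.42 L/h
D = CL × Css × τ / F / S = 11.42 × 4.3 × 12 / 0.29 / 0.68 = 2988 mg

2990 mg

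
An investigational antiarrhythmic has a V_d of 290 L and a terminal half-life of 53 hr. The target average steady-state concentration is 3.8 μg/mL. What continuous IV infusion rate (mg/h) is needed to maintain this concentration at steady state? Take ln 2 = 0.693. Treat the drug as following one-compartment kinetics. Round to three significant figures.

k = 0.693/53 = 0.01308 h⁻¹, so CL = k·Vd = 0.01308 × 290.0 = 3.793 L/h
Infusion rate = CL × Css = 3.793 × 3.8 = 14.41 mg/h

14.4 mg/h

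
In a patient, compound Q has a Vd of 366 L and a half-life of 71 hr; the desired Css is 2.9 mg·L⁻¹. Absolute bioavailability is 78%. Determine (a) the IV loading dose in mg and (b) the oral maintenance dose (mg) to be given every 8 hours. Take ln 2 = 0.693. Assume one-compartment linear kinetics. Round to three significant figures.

LD = Vd × C = 366.0 × 2.9 = 1061 mg
CL = 0.693 × Vd / t½ = 0.693 × 366.0 / 71 = 3.572 L/h
D = CL × Css × τ / F = 3.572 × 2.9 × 8 / 0.78 = 106.2 mg

(a) 1060 mg; (b) 106 mg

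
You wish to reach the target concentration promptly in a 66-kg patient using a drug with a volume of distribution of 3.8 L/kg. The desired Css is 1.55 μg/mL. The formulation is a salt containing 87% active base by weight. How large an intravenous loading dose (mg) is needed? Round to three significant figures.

447 mg

Vd = 3.8 L/kg × 66 kg = 250.8 L
LD = Vd × C / S = 250.8 × 1.550 / 0.87 = 446.8 mg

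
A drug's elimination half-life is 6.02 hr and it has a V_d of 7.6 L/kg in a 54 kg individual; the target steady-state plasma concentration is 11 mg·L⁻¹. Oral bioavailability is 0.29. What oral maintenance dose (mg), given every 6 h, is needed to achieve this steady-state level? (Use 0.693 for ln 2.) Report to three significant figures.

10800 mg

Total Vd = 7.6 × 54 = 410.4 L
CL = 0.693 × Vd / t½ = 0.693 × 410.4 / 6.02 = 47.24 L/h
D = CL × Css × τ / F = 47.24 × 11 × 6 / 0.29 = 10750 mg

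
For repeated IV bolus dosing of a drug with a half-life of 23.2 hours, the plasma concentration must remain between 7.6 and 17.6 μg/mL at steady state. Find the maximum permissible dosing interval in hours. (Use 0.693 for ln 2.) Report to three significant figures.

k = 0.693 / t½ = 0.693 / 23.2 = 0.02987 h⁻¹
Between IV bolus doses, concentration decays as C = C₀·e^(−kτ), so C_peak/C_trough = e^(kτ).
τ_max = ln(C_peak/C_trough) / k = ln(17.6/7.6) / 0.02987 = 0.8398 / 0.02987 = 28.12 h

28.1 h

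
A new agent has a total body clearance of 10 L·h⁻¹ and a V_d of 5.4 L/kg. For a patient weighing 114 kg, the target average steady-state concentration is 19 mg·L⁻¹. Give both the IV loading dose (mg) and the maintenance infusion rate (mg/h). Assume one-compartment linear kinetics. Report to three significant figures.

Vd(total) = 114 kg × 5.4 L/kg = 615.6 L
Loading: fill Vd to C_target → 615.6 L × 19 mg/L = 11700 mg
Maintenance: replace elimination → rate = CL × Css = 10.00 × 19 = 190.0 mg/h

(a) 11700 mg; (b) 190 mg/h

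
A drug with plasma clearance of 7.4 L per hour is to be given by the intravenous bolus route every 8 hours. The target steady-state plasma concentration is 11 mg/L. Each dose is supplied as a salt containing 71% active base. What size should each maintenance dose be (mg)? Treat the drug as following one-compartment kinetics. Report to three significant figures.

917 mg

D = CL × Css × τ / S = 7.400 × 11 × 8 / 0.71 = 917.2 mg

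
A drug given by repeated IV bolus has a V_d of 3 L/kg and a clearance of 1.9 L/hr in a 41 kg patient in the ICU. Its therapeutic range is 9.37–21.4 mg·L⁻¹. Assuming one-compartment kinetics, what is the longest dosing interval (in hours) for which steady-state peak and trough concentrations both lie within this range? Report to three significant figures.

53.5 h

Vd = 3 L/kg × 41 kg = 123.0 L
k = CL / Vd = 1.900 / 123.0 = 0.01545 h⁻¹
Between IV bolus doses, concentration decays as C = C₀·e^(−kτ), so C_peak/C_trough = e^(kτ).
τ_max = ln(C_peak/C_trough) / k = ln(21.4/9.37) / 0.01545 = 0.8259 / 0.01545 = 53.46 h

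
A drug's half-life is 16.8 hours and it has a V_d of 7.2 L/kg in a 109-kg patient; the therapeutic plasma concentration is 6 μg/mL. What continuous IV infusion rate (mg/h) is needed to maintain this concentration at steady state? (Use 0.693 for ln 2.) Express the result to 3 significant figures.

194 mg/h

Vd(total) = 109 kg × 7.2 L/kg = 784.8 L
CL = 0.693 × Vd / t½ = 0.693 × 784.8 / 16.8 = 32.37 L/h
Infusion rate = CL × Css = 32.37 × 6 = 194.2 mg/h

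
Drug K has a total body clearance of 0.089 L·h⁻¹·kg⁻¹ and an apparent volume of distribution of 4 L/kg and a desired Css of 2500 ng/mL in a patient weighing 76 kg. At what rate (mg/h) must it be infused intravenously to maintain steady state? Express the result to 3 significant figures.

16.9 mg/h

CL = 0.089 L·h⁻¹·kg⁻¹ × 76 kg = 6.764 L/h
C = 2500 ng/mL = 2.500 mg/L
At steady state, infusion rate equals elimination rate: rate in = CL × Css.
Rate = CL × Css = 6.764 × 2.5 = 16.91 mg/h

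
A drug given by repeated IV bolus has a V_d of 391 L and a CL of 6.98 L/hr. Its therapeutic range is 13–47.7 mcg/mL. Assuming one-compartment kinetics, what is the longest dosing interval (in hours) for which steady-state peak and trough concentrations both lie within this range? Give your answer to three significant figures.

k = CL / Vd = 6.980 / 391.0 = 0.01785 h⁻¹
Between IV bolus doses, concentration decays as C = C₀·e^(−kτ), so C_peak/C_trough = e^(kτ).
τ_max = ln(C_peak/C_trough) / k = ln(47.7/13) / 0.01785 = 1.300 / 0.01785 = 72.83 h

72.8 h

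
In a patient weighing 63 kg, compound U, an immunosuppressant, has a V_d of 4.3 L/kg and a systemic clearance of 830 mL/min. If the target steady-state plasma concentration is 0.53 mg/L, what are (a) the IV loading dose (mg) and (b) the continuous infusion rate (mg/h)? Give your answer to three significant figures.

(a) 144 mg; (b) 26.4 mg/h

Vd(total) = 63 kg × 4.3 L/kg = 270.9 L
Loading dose = Vd × C = 270.9 × 0.53 = 143.6 mg
CL = 830 mL/min = 830 × 0.06 = 49.80 L/h
Infusion rate = 49.80 L/h × 0.53 mg/L = 26.39 mg/h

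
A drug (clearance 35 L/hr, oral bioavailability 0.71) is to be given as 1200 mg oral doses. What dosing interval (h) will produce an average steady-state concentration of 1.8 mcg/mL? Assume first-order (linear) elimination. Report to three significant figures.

F·D/τ = CL·Css → τ = F·D / (CL·Css).
τ = 0.71 × 1200 / (35 × 1.8) = 13.52 h

13.5 h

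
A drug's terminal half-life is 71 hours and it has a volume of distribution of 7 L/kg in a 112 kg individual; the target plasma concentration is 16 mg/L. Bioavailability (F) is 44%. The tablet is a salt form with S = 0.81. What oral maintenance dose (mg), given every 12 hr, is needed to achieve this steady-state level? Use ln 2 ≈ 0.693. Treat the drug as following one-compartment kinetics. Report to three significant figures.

4120 mg

Vd = 7 L/kg × 112 kg = 784.0 L
CL = ln 2 · Vd / t½ = 0.693 × 784.0 / 71 = 7.652 L/h
D = CL × Css × τ / F / S = 7.652 × 16 × 12 / 0.44 / 0.81 = 4122 mg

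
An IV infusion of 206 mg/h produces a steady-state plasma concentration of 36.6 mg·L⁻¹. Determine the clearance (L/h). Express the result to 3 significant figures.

5.63 L/h

At steady state, infusion rate = CL × Css, so CL = rate / Css.
CL = 206 / 36.6 = 5.628 L/h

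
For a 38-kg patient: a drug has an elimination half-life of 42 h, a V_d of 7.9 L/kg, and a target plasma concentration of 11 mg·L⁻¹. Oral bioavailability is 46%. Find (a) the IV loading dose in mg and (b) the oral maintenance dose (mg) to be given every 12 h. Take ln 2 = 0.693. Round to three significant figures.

Total Vd = 7.9 × 38 = 300.2 L
LD = Vd × C = 300.2 × 11 = 3302 mg
CL = 0.693 × Vd / t½ = 0.693 × 300.2 / 42 = 4.953 L/h
D = CL × Css × τ / F = 4.953 × 11 × 12 / 0.46 = 1421 mg

(a) 3300 mg; (b) 1420 mg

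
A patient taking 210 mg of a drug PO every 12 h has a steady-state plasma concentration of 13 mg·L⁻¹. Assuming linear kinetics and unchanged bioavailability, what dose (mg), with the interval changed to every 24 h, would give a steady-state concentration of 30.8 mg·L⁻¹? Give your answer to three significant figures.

For first-order elimination, Css ∝ F·D/(CL·τ); F and CL are unchanged, so Css ∝ D/τ.
D₂ = D₁ × (Css,target / Css,current) × (τ₂/τ₁) = 210 × (30.8/13) × (24/12) = 995.1 mg

995 mg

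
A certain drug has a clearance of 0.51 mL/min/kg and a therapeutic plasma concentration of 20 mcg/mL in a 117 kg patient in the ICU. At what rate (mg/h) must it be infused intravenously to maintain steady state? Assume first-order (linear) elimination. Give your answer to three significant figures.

71.6 mg/h

CL = 0.51 mL/min/kg × 117 kg = 59.67 mL/min = 59.67 × 60/1000 = 3.580 L/h
Rate = CL × Css = 3.580 × 20 = 71.60 mg/h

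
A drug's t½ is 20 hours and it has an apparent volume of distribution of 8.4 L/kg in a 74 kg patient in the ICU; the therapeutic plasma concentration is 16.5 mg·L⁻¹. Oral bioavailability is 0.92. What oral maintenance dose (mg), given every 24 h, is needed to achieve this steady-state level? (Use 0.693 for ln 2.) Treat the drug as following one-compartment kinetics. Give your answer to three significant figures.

Total Vd = 8.4 × 74 = 621.6 L
CL = 0.693 × Vd / t½ = 0.693 × 621.6 / 20 = 21.54 L/h
D = CL × Css × τ / F = 21.54 × 16.5 × 24 / 0.92 = 9272 mg

9270 mg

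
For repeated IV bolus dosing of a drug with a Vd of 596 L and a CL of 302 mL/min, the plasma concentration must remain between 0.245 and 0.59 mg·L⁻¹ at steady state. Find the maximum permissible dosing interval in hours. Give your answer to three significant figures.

CL = 302 mL/min = 302 × 0.06 = 18.12 L/h
k = CL / Vd = 18.12 / 596.0 = 0.03040 h⁻¹
Between IV bolus doses, concentration decays as C = C₀·e^(−kτ), so C_peak/C_trough = e^(kτ).
τ_max = ln(C_peak/C_trough) / k = ln(0.59/0.245) / 0.03040 = 0.8789 / 0.03040 = 28.91 h

28.9 h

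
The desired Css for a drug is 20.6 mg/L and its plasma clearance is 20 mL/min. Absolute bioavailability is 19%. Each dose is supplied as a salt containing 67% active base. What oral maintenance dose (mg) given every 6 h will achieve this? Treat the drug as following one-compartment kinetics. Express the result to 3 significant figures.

CL = 20 mL/min × 60/1000 = 1.200 L/h
At steady state, dose per interval replaces the amount cleared in that interval: F·S·D/τ = CL·Css.
D = CL × Css × τ / F / S = 1.200 × 20.6 × 6 / 0.19 / 0.67 = 1165 mg

1170 mg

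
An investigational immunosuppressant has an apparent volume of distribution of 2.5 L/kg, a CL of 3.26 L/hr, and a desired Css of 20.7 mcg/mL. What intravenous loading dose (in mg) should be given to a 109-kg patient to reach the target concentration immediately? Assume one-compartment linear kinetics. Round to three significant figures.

5640 mg

Total Vd = 2.5 × 109 = 272.5 L
The loading dose fills Vd to the target concentration.
LD = Vd × C = 272.5 × 20.70 = 5641 mg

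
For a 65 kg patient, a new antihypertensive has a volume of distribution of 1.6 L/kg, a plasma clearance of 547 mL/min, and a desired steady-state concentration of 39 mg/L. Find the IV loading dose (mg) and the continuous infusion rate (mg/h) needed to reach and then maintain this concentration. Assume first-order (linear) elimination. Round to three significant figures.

Vd(total) = 65 kg × 1.6 L/kg = 104.0 L
Loading: fill Vd to C_target → 104.0 L × 39 mg/L = 4056 mg
CL = 547 mL/min × 60/1000 = 32.82 L/h
Infusion rate = 32.82 L/h × 39 mg/L = 1280 mg/h

(a) 4060 mg; (b) 1280 mg/h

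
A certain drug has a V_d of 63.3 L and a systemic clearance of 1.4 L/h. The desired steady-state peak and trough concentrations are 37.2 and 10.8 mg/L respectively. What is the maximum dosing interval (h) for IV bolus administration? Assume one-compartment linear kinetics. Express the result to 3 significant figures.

55.9 h

k = CL / Vd = 1.400 / 63.30 = 0.02212 h⁻¹
Between IV bolus doses, concentration decays as C = C₀·e^(−kτ), so C_peak/C_trough = e^(kτ).
τ_max = ln(C_peak/C_trough) / k = ln(37.2/10.8) / 0.02212 = 1.237 / 0.02212 = 55.92 h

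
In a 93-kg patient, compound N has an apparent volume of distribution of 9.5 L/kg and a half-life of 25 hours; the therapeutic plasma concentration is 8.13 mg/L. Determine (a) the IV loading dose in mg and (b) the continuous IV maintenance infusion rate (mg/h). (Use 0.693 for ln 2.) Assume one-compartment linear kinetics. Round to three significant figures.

(a) 7180 mg; (b) 199 mg/h

Vd = 9.5 L/kg × 93 kg = 883.5 L
LD = Vd × C = 883.5 × 8.13 = 7183 mg
CL = 0.693 × Vd / t½ = 0.693 × 883.5 / 25 = 24.49 L/h
Infusion rate = CL × Css = 24.49 × 8.13 = 199.1 mg/h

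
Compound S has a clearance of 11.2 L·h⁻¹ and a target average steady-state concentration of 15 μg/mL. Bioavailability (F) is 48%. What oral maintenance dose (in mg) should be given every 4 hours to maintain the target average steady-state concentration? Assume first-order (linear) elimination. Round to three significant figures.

At steady state, dose per interval replaces the amount cleared in that interval: F·D/τ = CL·Css.
D = CL × Css × τ / F = 11.20 × 15 × 4 / 0.48 = 1400 mg

1400 mg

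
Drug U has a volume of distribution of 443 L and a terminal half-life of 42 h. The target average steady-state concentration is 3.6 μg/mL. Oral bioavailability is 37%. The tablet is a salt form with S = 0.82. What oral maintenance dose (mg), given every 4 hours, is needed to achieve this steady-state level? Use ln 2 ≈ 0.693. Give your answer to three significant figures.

347 mg

CL = ln 2 · Vd / t½ = 0.693 × 443.0 / 42 = 7.310 L/h
D = CL × Css × τ / F / S = 7.310 × 3.6 × 4 / 0.37 / 0.82 = 346.9 mg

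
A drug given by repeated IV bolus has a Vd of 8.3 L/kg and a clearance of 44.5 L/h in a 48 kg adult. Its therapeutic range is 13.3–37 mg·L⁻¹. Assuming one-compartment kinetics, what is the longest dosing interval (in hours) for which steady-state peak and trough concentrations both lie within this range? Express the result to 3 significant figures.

9.16 h

Vd = 8.3 L/kg × 48 kg = 398.4 L
k = CL / Vd = 44.50 / 398.4 = 0.1117 h⁻¹
Between IV bolus doses, concentration decays as C = C₀·e^(−kτ), so C_peak/C_trough = e^(kτ).
τ_max = ln(C_peak/C_trough) / k = ln(37/13.3) / 0.1117 = 1.023 / 0.1117 = 9.158 h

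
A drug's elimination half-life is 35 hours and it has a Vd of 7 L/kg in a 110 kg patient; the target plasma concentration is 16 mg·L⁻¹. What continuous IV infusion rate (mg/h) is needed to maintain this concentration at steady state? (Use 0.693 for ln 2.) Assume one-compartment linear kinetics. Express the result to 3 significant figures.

244 mg/h

Vd(total) = 110 kg × 7 L/kg = 770.0 L
CL = ln 2 · Vd / t½ = 0.693 × 770.0 / 35 = 15.25 L/h
Infusion rate = CL × Css = 15.25 × 16 = 244.0 mg/h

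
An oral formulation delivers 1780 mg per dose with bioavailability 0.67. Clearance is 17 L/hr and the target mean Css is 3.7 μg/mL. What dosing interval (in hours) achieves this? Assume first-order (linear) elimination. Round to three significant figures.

19.0 h

F·D/τ = CL·Css → τ = F·D / (CL·Css).
τ = 0.67 × 1780 / (17 × 3.7) = 18.96 h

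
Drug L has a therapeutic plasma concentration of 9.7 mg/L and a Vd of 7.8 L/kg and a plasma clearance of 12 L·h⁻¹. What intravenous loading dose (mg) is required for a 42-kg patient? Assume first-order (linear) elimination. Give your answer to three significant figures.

3180 mg

Vd(total) = 42 kg × 7.8 L/kg = 327.6 L
LD = Vd × C = 327.6 × 9.700 = 3178 mg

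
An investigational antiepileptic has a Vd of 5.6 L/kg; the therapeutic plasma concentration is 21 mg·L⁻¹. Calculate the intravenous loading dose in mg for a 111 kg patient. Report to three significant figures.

13100 mg

Total Vd = 5.6 × 111 = 621.6 L
The loading dose fills Vd to the target concentration.
LD = Vd × C = 621.6 × 21.00 = 13050 mg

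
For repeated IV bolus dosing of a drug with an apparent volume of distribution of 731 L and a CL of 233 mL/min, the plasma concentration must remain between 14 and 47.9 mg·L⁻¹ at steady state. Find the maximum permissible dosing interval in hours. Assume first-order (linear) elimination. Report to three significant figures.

Convert clearance: 233 mL/min × 60 min/h ÷ 1000 mL/L = 13.98 L/h
k = CL / Vd = 13.98 / 731.0 = 0.01912 h⁻¹
Between IV bolus doses, concentration decays as C = C₀·e^(−kτ), so C_peak/C_trough = e^(kτ).
τ_max = ln(C_peak/C_trough) / k = ln(47.9/14) / 0.01912 = 1.230 / 0.01912 = 64.33 h

64.3 h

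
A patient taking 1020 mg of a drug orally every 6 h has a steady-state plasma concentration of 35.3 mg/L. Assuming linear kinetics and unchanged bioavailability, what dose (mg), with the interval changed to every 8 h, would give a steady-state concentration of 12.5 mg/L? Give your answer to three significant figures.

With linear kinetics, Css is proportional to dose rate (D/τ) at fixed clearance.
D₂ = D₁ × (Css,target / Css,current) × (τ₂/τ₁) = 1020 × (12.5/35.3) × (8/6) = 481.6 mg

482 mg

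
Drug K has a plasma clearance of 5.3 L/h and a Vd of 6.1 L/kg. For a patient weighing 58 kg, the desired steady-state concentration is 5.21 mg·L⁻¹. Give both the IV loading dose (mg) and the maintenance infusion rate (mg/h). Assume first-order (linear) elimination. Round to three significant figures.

(a) 1840 mg; (b) 27.6 mg/h

Vd = 6.1 L/kg × 58 kg = 353.8 L
Loading: fill Vd to C_target → 353.8 L × 5.21 mg/L = 1843 mg
Maintenance infusion rate = CL × Css = 5.300 × 5.21 = 27.61 mg/h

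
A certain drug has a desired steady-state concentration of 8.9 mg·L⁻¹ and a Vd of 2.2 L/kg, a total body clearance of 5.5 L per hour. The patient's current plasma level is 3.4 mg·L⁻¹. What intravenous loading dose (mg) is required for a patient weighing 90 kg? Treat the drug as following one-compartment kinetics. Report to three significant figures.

1090 mg

Total Vd = 2.2 × 90 = 198.0 L
Concentration deficit ΔC = 8.9 − 3.4 = 5.500 mg/L
LD = Vd × ΔC = 198.0 × 5.500 = 1089 mg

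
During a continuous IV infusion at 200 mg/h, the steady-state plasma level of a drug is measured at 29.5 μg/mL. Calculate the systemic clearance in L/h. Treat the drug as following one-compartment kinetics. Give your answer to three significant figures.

6.78 L/h

At steady state, infusion rate = CL × Css, so CL = rate / Css.
CL = 200 / 29.5 = 6.780 L/h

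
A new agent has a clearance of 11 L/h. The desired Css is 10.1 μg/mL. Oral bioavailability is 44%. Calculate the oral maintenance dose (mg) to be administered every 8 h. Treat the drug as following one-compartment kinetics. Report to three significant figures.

2020 mg

At steady state, dose per interval replaces the amount cleared in that interval: F·D/τ = CL·Css.
D = CL × Css × τ / F = 11.00 × 10.1 × 8 / 0.44 = 2020 mg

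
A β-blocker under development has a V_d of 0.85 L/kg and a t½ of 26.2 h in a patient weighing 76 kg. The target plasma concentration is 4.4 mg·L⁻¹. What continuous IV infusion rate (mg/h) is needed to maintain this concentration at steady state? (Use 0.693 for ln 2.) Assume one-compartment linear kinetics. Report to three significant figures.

Vd = 0.85 L/kg × 76 kg = 64.60 L
CL = 0.693 × Vd / t½ = 0.693 × 64.60 / 26.2 = 1.709 L/h
Infusion rate = CL × Css = 1.709 × 4.4 = 7.520 mg/h

7.52 mg/h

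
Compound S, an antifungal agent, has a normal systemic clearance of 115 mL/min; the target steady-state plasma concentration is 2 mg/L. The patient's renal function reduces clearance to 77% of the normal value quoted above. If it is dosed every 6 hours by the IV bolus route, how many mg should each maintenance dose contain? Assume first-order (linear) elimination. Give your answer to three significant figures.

63.8 mg

Convert clearance: 115 mL/min × 60 min/h ÷ 1000 mL/L = 6.900 L/h
Patient clearance = 0.77 × 6.900 = 5.313 L/h
At steady state, dose per interval replaces the amount cleared in that interval: D/τ = CL·Css.
D = CL × Css × τ = 5.313 × 2 × 6 = 63.76 mg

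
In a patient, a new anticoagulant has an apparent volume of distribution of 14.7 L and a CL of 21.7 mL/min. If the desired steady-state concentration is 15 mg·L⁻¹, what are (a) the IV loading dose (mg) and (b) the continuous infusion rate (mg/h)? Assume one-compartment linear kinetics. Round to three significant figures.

LD = Vd · C_target = 14.70 × 15 = 220.5 mg
CL = 21.7 mL/min = 21.7 × 0.06 = 1.302 L/h
Maintenance infusion rate = CL × Css = 1.302 × 15 = 19.53 mg/h

(a) 221 mg; (b) 19.5 mg/h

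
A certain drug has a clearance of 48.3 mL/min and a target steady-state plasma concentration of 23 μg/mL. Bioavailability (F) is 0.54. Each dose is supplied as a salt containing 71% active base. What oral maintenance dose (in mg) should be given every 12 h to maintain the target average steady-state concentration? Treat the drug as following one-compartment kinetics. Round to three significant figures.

2090 mg

Convert clearance: 48.3 mL/min × 60 min/h ÷ 1000 mL/L = 2.898 L/h
At steady state, dose per interval replaces the amount cleared in that interval: F·S·D/τ = CL·Css.
D = CL × Css × τ / F / S = 2.898 × 23 × 12 / 0.54 / 0.71 = 2086 mg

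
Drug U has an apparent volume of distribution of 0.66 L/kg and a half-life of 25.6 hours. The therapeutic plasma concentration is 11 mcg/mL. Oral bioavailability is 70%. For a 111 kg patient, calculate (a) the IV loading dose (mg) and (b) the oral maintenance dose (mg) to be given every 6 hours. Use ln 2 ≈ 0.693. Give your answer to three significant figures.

Vd(total) = 111 kg × 0.66 L/kg = 73.26 L
LD = Vd × C = 73.26 × 11 = 805.9 mg
CL = 0.693 × Vd / t½ = 0.693 × 73.26 / 25.6 = 1.983 L/h
D = CL × Css × τ / F = 1.983 × 11 × 6 / 0.7 = 187.0 mg

(a) 806 mg; (b) 187 mg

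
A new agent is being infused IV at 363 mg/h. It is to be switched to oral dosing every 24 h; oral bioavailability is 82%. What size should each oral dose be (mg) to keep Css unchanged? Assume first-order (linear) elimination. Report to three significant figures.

10600 mg

To maintain the same Css, the systemic dosing rate must be unchanged: F·D/τ = infusion rate.
D = rate × τ / F = 363 × 24 / 0.82 = 10620 mg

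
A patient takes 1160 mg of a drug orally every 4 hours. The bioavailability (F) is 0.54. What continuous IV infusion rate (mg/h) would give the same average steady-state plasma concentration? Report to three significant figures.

157 mg/h

Equivalent systemic input: infusion rate = F·D/τ.
Rate = 0.54 × 1160 / 4 = 156.6 mg/h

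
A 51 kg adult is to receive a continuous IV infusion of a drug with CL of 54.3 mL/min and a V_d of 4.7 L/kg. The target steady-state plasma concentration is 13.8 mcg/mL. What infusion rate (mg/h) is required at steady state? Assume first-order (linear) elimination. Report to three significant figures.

45.0 mg/h

Convert clearance: 54.3 mL/min × 60 min/h ÷ 1000 mL/L = 3.258 L/h
R₀ = 3.258 × 13.8 = 44.96 mg/h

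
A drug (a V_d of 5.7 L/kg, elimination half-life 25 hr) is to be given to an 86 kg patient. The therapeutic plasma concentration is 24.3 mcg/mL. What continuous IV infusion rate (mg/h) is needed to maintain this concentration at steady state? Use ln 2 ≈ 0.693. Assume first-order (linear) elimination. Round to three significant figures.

330 mg/h

Vd(total) = 86 kg × 5.7 L/kg = 490.2 L
CL = 0.693 × Vd / t½ = 0.693 × 490.2 / 25 = 13.59 L/h
Infusion rate = CL × Css = 13.59 × 24.3 = 330.2 mg/h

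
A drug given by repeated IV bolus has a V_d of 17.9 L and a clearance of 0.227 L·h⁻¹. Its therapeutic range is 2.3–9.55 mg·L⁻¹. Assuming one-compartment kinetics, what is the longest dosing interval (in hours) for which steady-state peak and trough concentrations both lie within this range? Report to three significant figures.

k = CL / Vd = 0.2270 / 17.90 = 0.01268 h⁻¹
Between IV bolus doses, concentration decays as C = C₀·e^(−kτ), so C_peak/C_trough = e^(kτ).
τ_max = ln(C_peak/C_trough) / k = ln(9.55/2.3) / 0.01268 = 1.424 / 0.01268 = 112.3 h

112 h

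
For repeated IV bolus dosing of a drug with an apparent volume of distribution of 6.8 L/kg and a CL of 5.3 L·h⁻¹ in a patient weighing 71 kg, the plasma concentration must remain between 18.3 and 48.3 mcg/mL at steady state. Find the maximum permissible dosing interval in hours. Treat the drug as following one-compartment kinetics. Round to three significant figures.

88.4 h

Vd(total) = 71 kg × 6.8 L/kg = 482.8 L
k = CL / Vd = 5.300 / 482.8 = 0.01098 h⁻¹
Between IV bolus doses, concentration decays as C = C₀·e^(−kτ), so C_peak/C_trough = e^(kτ).
τ_max = ln(C_peak/C_trough) / k = ln(48.3/18.3) / 0.01098 = 0.9705 / 0.01098 = 88.39 h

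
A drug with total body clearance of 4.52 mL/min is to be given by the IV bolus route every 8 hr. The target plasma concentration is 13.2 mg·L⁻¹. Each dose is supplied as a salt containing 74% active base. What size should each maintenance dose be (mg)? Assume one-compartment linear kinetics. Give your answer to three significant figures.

CL = 4.52 mL/min = 4.52 × 0.06 = 0.2712 L/h
D = CL × Css × τ / S = 0.2712 × 13.2 × 8 / 0.74 = 38.70 mg

38.7 mg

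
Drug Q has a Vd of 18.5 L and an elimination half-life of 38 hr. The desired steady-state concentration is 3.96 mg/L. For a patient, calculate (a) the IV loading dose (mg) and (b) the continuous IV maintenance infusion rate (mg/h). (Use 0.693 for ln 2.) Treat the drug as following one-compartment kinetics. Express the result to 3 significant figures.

(a) 73.3 mg; (b) 1.34 mg/h

LD = Vd × C = 18.50 × 3.96 = 73.26 mg
CL = 0.693 × Vd / t½ = 0.693 × 18.50 / 38 = 0.3374 L/h
Infusion rate = CL × Css = 0.3374 × 3.96 = 1.336 mg/h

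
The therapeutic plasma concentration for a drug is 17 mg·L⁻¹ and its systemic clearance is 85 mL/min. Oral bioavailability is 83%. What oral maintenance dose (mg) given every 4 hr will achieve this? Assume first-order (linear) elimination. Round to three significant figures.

Convert clearance: 85 mL/min × 60 min/h ÷ 1000 mL/L = 5.100 L/h
At steady state, dose per interval replaces the amount cleared in that interval: F·D/τ = CL·Css.
D = CL × Css × τ / F = 5.100 × 17 × 4 / 0.83 = 417.8 mg

418 mg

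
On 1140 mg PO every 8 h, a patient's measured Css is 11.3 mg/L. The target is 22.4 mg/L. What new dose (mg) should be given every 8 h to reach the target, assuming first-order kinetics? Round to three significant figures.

2260 mg

With linear kinetics, Css is proportional to dose rate (D/τ) at fixed clearance.
D₂ = D₁ × (Css,target / Css,current) = 1140 × 22.4/11.3 = 2260 mg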